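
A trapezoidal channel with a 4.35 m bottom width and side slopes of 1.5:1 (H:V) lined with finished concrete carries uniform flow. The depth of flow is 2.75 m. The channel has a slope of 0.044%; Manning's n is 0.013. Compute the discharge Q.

With bottom width b = 4.35 m and side slope z = 1.5: A = (b + zy)y = (4.35 + 1.5×2.75)×2.75 = 23.31 m²; P = b + 2y√(1+z²) = 4.35 + 2×2.75×1.803 = 14.27 m.
Hydraulic radius R = A/P = 23.31/14.27 = 1.634 m.
Manning's equation: Q = (1/n) A R^(2/3) S^(1/2) = (1/0.013) × 23.31 × 1.634^(2/3) × 0.00044^(1/2) = 52.2 m³/s.

Q = 52.2 m³/s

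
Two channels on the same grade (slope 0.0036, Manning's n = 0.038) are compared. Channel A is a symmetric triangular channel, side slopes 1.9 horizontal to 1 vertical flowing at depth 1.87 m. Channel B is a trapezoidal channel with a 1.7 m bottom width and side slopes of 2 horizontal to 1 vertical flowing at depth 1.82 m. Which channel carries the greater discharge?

channel B

Channel A: For a triangular section with side slope z = 1.9: A = zy² = 1.9×1.87² = 6.644 m²; P = 2y√(1+z²) = 2×1.87×2.147 = 8.03 m. Hydraulic radius R = A/P = 6.644/8.03 = 0.8274 m. Q_A = (1/0.038)·6.644·0.8274^(2/3)·√0.0036 = 9.246 m³/s.
Channel B: With bottom width b = 1.7 m and side slope z = 2: A = (b + zy)y = (1.7 + 2×1.82)×1.82 = 9.719 m²; P = b + 2y√(1+z²) = 1.7 + 2×1.82×2.236 = 9.839 m. Hydraulic radius R = A/P = 9.719/9.839 = 0.9878 m. Q_B = (1/0.038)·9.719·0.9878^(2/3)·√0.0036 = 15.22 m³/s.
Q_A = 9.246 m³/s vs Q_B = 15.22 m³/s, so channel B carries more.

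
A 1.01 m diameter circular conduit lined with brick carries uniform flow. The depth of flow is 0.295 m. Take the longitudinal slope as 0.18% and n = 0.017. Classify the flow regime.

For a circular section of diameter D = 1.01 m at depth y = 0.295 m, the central angle is θ = 2 arccos(1 − 2y/D) = 2.284 rad. Then A = (D²/8)(θ − sin θ) = 0.1948 m² and P = Dθ/2 = 1.153 m.
Hydraulic radius R = A/P = 0.1948/1.153 = 0.1689 m.
V = (1/n) R^(2/3) √S = (1/0.017) × 0.1689^(2/3) × √0.0018 = 0.7625 m/s. Hydraulic depth D_h = A/T = 0.1948/0.9185 = 0.212 m.
Froude number Fr = V/√(g·D_h) = 0.7625/√(9.81×0.212) = 0.529, which is less than 1, so the flow is subcritical.

subcritical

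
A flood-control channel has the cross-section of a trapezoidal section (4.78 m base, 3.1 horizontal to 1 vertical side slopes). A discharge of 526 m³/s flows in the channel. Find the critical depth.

y_c = 4.96 m

At critical depth, Q² T / (g A³) = 1, i.e. A³/T = Q²/g = 526²/9.81 = 28200.
Trying y = 4.29 m: A³/T = 14870 — low.
Trying y = 6.11 m: A³/T = 71360 — high.
Trying y = 4.96 m: A³/T = 28120 — matches.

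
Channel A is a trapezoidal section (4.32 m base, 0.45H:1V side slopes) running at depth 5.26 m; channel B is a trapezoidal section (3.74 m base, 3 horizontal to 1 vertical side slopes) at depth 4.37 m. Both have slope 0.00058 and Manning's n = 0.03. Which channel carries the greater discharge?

channel B

Channel A: With bottom width b = 4.32 m and side slope z = 0.45: A = (b + zy)y = (4.32 + 0.45×5.26)×5.26 = 35.17 m²; P = b + 2y√(1+z²) = 4.32 + 2×5.26×1.097 = 15.86 m. Hydraulic radius R = A/P = 35.17/15.86 = 2.218 m. Q_A = (1/0.03)·35.17·2.218^(2/3)·√0.00058 = 48.03 m³/s.
Channel B: With bottom width b = 3.74 m and side slope z = 3: A = (b + zy)y = (3.74 + 3×4.37)×4.37 = 73.63 m²; P = b + 2y√(1+z²) = 3.74 + 2×4.37×3.162 = 31.38 m. Hydraulic radius R = A/P = 73.63/31.38 = 2.347 m. Q_B = (1/0.03)·73.63·2.347^(2/3)·√0.00058 = 104.4 m³/s.
Q_A = 48.03 m³/s vs Q_B = 104.4 m³/s, so channel B carries more.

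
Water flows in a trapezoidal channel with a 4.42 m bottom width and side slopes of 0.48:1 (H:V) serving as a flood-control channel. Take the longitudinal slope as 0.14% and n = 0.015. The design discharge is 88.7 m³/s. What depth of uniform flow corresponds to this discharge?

Manning's equation rearranged: A R^(2/3) = nQ / (1·√S) = 0.015 × 88.7 / (√0.0014) = 35.56.
Trying y = 4.49 m: A R^(2/3) = 47.69 — over.
Trying y = 3.33 m: A R^(2/3) = 28.52 — short.
Trying y = 3.79 m: A R^(2/3) = 35.55 — ≈ 35.56.

y_n = 3.79 m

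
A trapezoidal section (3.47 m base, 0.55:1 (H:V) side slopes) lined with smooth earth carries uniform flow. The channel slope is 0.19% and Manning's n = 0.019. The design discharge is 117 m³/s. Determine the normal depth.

Manning's equation rearranged: A R^(2/3) = nQ / (1·√S) = 0.019 × 117 / (√0.0019) = 51.
Trying y = 5.68 m: A R^(2/3) = 64.86 — high.
Trying y = 3.66 m: A R^(2/3) = 28.55 — low.
Trying y = 5.01 m: A R^(2/3) = 51.03 — matches.

y_n = 5.01 m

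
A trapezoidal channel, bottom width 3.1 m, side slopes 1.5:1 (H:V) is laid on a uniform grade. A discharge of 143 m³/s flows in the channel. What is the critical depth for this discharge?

At critical depth, Q² T / (g A³) = 1, i.e. A³/T = Q²/g = 143²/9.81 = 2085.
At y = 4.52 m: A³/T = 5346 — over.
At y = 2.57 m: A³/T = 528.3 — short.
At y = 3.61 m: A³/T = 2085 — ≈ 2085.

y_c = 3.61 m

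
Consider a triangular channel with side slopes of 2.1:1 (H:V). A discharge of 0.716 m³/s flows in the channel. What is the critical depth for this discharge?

At critical depth, Q² T / (g A³) = 1, i.e. A³/T = Q²/g = 0.716²/9.81 = 0.05226.
Trying y = 0.569 m: A³/T = 0.1315 — too large.
Trying y = 0.364 m: A³/T = 0.01409 — too small.
Trying y = 0.473 m: A³/T = 0.05221 — close enough.

y_c = 0.473 m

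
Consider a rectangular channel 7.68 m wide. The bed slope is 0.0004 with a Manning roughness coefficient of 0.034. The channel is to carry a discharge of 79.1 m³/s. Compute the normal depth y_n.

y_n = 9.04 m

Manning's equation rearranged: A R^(2/3) = nQ / (1·√S) = 0.034 × 79.1 / (√0.0004) = 134.5.
Try y = 7.71 m: A R^(2/3) = 110.9 — short.
Try y = 10.9 m: A R^(2/3) = 167.9 — over.
Try y = 9.04 m: A R^(2/3) = 134.5 — close enough.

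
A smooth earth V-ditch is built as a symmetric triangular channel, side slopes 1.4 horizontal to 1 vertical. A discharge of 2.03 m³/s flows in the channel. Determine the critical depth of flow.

y_c = 0.844 m

At critical depth, Q² T / (g A³) = 1, i.e. A³/T = Q²/g = 2.03²/9.81 = 0.4201.
Try y = 1 m: A³/T = 0.98 — too large.
Try y = 0.844 m: A³/T = 0.4197 — close enough.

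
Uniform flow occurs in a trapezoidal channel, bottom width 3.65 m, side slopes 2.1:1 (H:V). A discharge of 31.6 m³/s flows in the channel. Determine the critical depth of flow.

y_c = 1.48 m

At critical depth, Q² T / (g A³) = 1, i.e. A³/T = Q²/g = 31.6²/9.81 = 101.8.
At y = 1.18 m: A³/T = 43.93 — too small.
At y = 1.78 m: A³/T = 204.4 — too large.
At y = 1.48 m: A³/T = 101.4 — ≈ 101.8.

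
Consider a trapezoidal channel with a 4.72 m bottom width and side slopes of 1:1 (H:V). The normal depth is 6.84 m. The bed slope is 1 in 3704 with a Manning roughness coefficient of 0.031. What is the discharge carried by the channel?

Q = 92.6 m³/s

With bottom width b = 4.72 m and side slope z = 1: A = (b + zy)y = (4.72 + 1×6.84)×6.84 = 79.07 m²; P = b + 2y√(1+z²) = 4.72 + 2×6.84×1.414 = 24.07 m.
Hydraulic radius R = A/P = 79.07/24.07 = 3.286 m.
Manning's equation: Q = (1/n) A R^(2/3) S^(1/2) = (1/0.031) × 79.07 × 3.286^(2/3) × 0.00027^(1/2) = 92.6 m³/s.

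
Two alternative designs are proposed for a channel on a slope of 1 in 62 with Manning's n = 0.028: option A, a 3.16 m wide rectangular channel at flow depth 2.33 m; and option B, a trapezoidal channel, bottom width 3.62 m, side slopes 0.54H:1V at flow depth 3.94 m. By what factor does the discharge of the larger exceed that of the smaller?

Channel A: Flow area A = b·y = 3.16 × 2.33 = 7.363 m². Wetted perimeter P = b + 2y = 3.16 + 2×2.33 = 7.82 m. Hydraulic radius R = A/P = 7.363/7.82 = 0.9415 m. Q_A = (1/0.028)·7.363·0.9415^(2/3)·√0.01613 = 32.08 m³/s.
Channel B: With bottom width b = 3.62 m and side slope z = 0.54: A = (b + zy)y = (3.62 + 0.54×3.94)×3.94 = 22.65 m²; P = b + 2y√(1+z²) = 3.62 + 2×3.94×1.136 = 12.58 m. Hydraulic radius R = A/P = 22.65/12.58 = 1.801 m. Q_B = (1/0.028)·22.65·1.801^(2/3)·√0.01613 = 152 m³/s.
The larger discharge is 152 m³/s and the smaller is 32.08 m³/s; the ratio is 4.74.

4.74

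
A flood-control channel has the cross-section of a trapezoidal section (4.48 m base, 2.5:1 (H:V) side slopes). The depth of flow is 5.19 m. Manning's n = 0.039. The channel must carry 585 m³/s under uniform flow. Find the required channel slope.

S = 0.0161

With bottom width b = 4.48 m and side slope z = 2.5: A = (b + zy)y = (4.48 + 2.5×5.19)×5.19 = 90.59 m²; P = b + 2y√(1+z²) = 4.48 + 2×5.19×2.693 = 32.43 m.
Hydraulic radius R = A/P = 90.59/32.43 = 2.794 m.
From Manning's equation, S = [nQ / (1 A R^(2/3))]² = [0.039 × 585 / (1 × 90.59 × 2.794^(2/3))]² = 0.0161.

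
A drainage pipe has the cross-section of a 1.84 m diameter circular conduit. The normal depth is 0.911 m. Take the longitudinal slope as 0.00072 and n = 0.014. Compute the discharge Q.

Q = 1.49 m³/s

For a circular section of diameter D = 1.84 m at depth y = 0.911 m, the central angle is θ = 2 arccos(1 − 2y/D) = 3.122 rad. Then A = (D²/8)(θ − sin θ) = 1.313 m² and P = Dθ/2 = 2.872 m.
Hydraulic radius R = A/P = 1.313/2.872 = 0.4571 m.
Manning's equation: Q = (1/n) A R^(2/3) S^(1/2) = (1/0.014) × 1.313 × 0.4571^(2/3) × 0.00072^(1/2) = 1.49 m³/s.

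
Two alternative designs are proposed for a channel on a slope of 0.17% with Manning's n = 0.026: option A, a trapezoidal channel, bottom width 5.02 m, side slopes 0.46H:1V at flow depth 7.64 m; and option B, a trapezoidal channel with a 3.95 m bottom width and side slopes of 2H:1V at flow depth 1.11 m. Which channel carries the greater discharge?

channel A

Channel A: With bottom width b = 5.02 m and side slope z = 0.46: A = (b + zy)y = (5.02 + 0.46×7.64)×7.64 = 65.2 m²; P = b + 2y√(1+z²) = 5.02 + 2×7.64×1.101 = 21.84 m. Hydraulic radius R = A/P = 65.2/21.84 = 2.986 m. Q_A = (1/0.026)·65.2·2.986^(2/3)·√0.0017 = 214.4 m³/s.
Channel B: With bottom width b = 3.95 m and side slope z = 2: A = (b + zy)y = (3.95 + 2×1.11)×1.11 = 6.849 m²; P = b + 2y√(1+z²) = 3.95 + 2×1.11×2.236 = 8.914 m. Hydraulic radius R = A/P = 6.849/8.914 = 0.7683 m. Q_B = (1/0.026)·6.849·0.7683^(2/3)·√0.0017 = 9.111 m³/s.
Q_A = 214.4 m³/s vs Q_B = 9.111 m³/s, so channel A carries more.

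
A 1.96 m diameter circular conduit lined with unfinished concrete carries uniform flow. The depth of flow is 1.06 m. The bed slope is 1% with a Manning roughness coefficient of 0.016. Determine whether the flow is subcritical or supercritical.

For a circular section of diameter D = 1.96 m at depth y = 1.06 m, the central angle is θ = 2 arccos(1 − 2y/D) = 3.305 rad. Then A = (D²/8)(θ − sin θ) = 1.665 m² and P = Dθ/2 = 3.239 m.
Hydraulic radius R = A/P = 1.665/3.239 = 0.5141 m.
V = (1/n) R^(2/3) √S = (1/0.016) × 0.5141^(2/3) × √0.01 = 4.011 m/s. Hydraulic depth D_h = A/T = 1.665/1.953 = 0.8524 m.
Froude number Fr = V/√(g·D_h) = 4.011/√(9.81×0.8524) = 1.39, which is greater than 1, so the flow is supercritical.

supercritical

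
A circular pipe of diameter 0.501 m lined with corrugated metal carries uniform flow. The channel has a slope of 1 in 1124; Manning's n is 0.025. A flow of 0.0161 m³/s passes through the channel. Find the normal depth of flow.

y_n = 0.179 m

Manning's equation rearranged: A R^(2/3) = nQ / (1·√S) = 0.025 × 0.0161 / (√0.0008897) = 0.01349.
Try y = 0.151 m: A R^(2/3) = 0.009751 — too small.
Try y = 0.201 m: A R^(2/3) = 0.01672 — too large.
Try y = 0.179 m: A R^(2/3) = 0.01349 — matches.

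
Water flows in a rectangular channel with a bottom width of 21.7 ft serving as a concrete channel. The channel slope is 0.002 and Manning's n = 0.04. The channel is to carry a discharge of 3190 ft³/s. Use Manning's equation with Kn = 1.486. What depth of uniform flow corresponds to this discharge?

y_n = 23.3 ft

Manning's equation rearranged: A R^(2/3) = nQ / (1.486·√S) = 0.04 × 3190 / (1.486 × √0.002) = 1920.
Trying y = 28.8 ft: A R^(2/3) = 2475 — high.
Trying y = 20.9 ft: A R^(2/3) = 1682 — low.
Trying y = 23.3 ft: A R^(2/3) = 1920 — matches.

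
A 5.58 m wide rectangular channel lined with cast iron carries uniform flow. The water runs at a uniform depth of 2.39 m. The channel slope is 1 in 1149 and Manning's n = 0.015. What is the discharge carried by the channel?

Flow area A = b·y = 5.58 × 2.39 = 13.34 m². Wetted perimeter P = b + 2y = 5.58 + 2×2.39 = 10.36 m.
Hydraulic radius R = A/P = 13.34/10.36 = 1.287 m.
Manning's equation: Q = (1/n) A R^(2/3) S^(1/2) = (1/0.015) × 13.34 × 1.287^(2/3) × 0.0008703^(1/2) = 31 m³/s.

Q = 31 m³/s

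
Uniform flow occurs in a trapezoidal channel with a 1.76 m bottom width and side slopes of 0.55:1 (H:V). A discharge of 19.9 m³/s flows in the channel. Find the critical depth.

y_c = 1.91 m

At critical depth, Q² T / (g A³) = 1, i.e. A³/T = Q²/g = 19.9²/9.81 = 40.37.
Try y = 1.52 m: A³/T = 17.9 — too small.
Try y = 1.91 m: A³/T = 40.06 — close enough.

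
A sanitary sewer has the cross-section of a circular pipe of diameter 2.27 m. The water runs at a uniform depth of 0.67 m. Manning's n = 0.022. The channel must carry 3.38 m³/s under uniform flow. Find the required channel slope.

S = 0.02

For a circular section of diameter D = 2.27 m at depth y = 0.67 m, the central angle is θ = 2 arccos(1 − 2y/D) = 2.297 rad. Then A = (D²/8)(θ − sin θ) = 0.9983 m² and P = Dθ/2 = 2.608 m.
Hydraulic radius R = A/P = 0.9983/2.608 = 0.3829 m.
From Manning's equation, S = [nQ / (1 A R^(2/3))]² = [0.022 × 3.38 / (1 × 0.9983 × 0.3829^(2/3))]² = 0.02.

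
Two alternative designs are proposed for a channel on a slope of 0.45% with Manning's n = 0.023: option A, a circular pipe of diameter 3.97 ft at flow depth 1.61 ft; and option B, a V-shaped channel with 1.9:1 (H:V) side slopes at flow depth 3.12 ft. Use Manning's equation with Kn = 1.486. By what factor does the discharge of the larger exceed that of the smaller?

5.39

Channel A: For a circular section of diameter D = 3.97 ft at depth y = 1.61 ft, the central angle is θ = 2 arccos(1 − 2y/D) = 2.761 rad. Then A = (D²/8)(θ − sin θ) = 4.709 ft² and P = Dθ/2 = 5.482 ft. Hydraulic radius R = A/P = 4.709/5.482 = 0.8591 ft. Q_A = (1.486/0.023)·4.709·0.8591^(2/3)·√0.0045 = 18.45 ft³/s.
Channel B: For a triangular section with side slope z = 1.9: A = zy² = 1.9×3.12² = 18.5 ft²; P = 2y√(1+z²) = 2×3.12×2.147 = 13.4 ft. Hydraulic radius R = A/P = 18.5/13.4 = 1.38 ft. Q_B = (1.486/0.023)·18.5·1.38^(2/3)·√0.0045 = 99.38 ft³/s.
The larger discharge is 99.38 ft³/s and the smaller is 18.45 ft³/s; the ratio is 5.39.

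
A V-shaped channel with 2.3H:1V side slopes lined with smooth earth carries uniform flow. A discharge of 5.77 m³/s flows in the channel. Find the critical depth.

At critical depth, Q² T / (g A³) = 1, i.e. A³/T = Q²/g = 5.77²/9.81 = 3.394.
Trying y = 0.819 m: A³/T = 0.9746 — low.
Trying y = 1.29 m: A³/T = 9.449 — high.
Trying y = 1.05 m: A³/T = 3.376 — ≈ 3.394.

y_c = 1.05 m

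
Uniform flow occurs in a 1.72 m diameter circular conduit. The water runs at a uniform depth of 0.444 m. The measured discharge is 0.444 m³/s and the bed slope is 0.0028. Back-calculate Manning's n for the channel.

n = 0.023

For a circular section of diameter D = 1.72 m at depth y = 0.444 m, the central angle is θ = 2 arccos(1 − 2y/D) = 2.132 rad. Then A = (D²/8)(θ − sin θ) = 0.4752 m² and P = Dθ/2 = 1.833 m.
Hydraulic radius R = A/P = 0.4752/1.833 = 0.2592 m.
Rearranging Manning's equation: n = (1/Q) A R^(2/3) S^(1/2) = (1/0.444) × 0.4752 × 0.2592^(2/3) × √0.0028 = 0.023.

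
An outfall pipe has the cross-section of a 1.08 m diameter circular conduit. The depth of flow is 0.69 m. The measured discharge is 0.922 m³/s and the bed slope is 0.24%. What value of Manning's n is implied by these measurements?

n = 0.015

For a circular section of diameter D = 1.08 m at depth y = 0.69 m, the central angle is θ = 2 arccos(1 − 2y/D) = 3.705 rad. Then A = (D²/8)(θ − sin θ) = 0.6179 m² and P = Dθ/2 = 2 m.
Hydraulic radius R = A/P = 0.6179/2 = 0.3089 m.
Rearranging Manning's equation: n = (1/Q) A R^(2/3) S^(1/2) = (1/0.922) × 0.6179 × 0.3089^(2/3) × √0.0024 = 0.015.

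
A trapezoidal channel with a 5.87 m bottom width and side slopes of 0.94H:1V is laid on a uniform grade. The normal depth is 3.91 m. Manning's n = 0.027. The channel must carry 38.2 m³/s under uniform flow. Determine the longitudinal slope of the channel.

With bottom width b = 5.87 m and side slope z = 0.94: A = (b + zy)y = (5.87 + 0.94×3.91)×3.91 = 37.32 m²; P = b + 2y√(1+z²) = 5.87 + 2×3.91×1.372 = 16.6 m.
Hydraulic radius R = A/P = 37.32/16.6 = 2.248 m.
From Manning's equation, S = [nQ / (1 A R^(2/3))]² = [0.027 × 38.2 / (1 × 37.32 × 2.248^(2/3))]² = 0.000259.

S = 0.000259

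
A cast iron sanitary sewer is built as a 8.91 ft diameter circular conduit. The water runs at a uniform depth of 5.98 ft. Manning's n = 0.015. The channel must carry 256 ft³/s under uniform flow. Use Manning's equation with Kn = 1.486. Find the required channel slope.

For a circular section of diameter D = 8.91 ft at depth y = 5.98 ft, the central angle is θ = 2 arccos(1 − 2y/D) = 3.84 rad. Then A = (D²/8)(θ − sin θ) = 44.49 ft² and P = Dθ/2 = 17.11 ft.
Hydraulic radius R = A/P = 44.49/17.11 = 2.601 ft.
From Manning's equation, S = [nQ / (1.486 A R^(2/3))]² = [0.015 × 256 / (1.486 × 44.49 × 2.601^(2/3))]² = 0.000943.

S = 0.000943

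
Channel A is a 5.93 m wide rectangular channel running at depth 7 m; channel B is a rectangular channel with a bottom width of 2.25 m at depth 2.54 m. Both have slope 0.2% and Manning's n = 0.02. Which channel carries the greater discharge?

channel A

Channel A: Flow area A = b·y = 5.93 × 7 = 41.51 m². Wetted perimeter P = b + 2y = 5.93 + 2×7 = 19.93 m. Hydraulic radius R = A/P = 41.51/19.93 = 2.083 m. Q_A = (1/0.02)·41.51·2.083^(2/3)·√0.002 = 151.4 m³/s.
Channel B: Flow area A = b·y = 2.25 × 2.54 = 5.715 m². Wetted perimeter P = b + 2y = 2.25 + 2×2.54 = 7.33 m. Hydraulic radius R = A/P = 5.715/7.33 = 0.7797 m. Q_B = (1/0.02)·5.715·0.7797^(2/3)·√0.002 = 10.83 m³/s.
Q_A = 151.4 m³/s vs Q_B = 10.83 m³/s, so channel A carries more.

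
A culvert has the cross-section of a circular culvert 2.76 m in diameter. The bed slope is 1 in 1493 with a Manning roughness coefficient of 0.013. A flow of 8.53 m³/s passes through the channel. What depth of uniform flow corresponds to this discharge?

Manning's equation rearranged: A R^(2/3) = nQ / (1·√S) = 0.013 × 8.53 / (√0.0006698) = 4.285.
Try y = 1.78 m: A R^(2/3) = 3.494 — short.
Try y = 2.41 m: A R^(2/3) = 4.903 — over.
Try y = 2.08 m: A R^(2/3) = 4.284 — matches.

y_n = 2.08 m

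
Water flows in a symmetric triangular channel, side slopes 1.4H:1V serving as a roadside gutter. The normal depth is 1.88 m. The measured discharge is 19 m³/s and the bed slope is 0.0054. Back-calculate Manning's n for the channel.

n = 0.016

For a triangular section with side slope z = 1.4: A = zy² = 1.4×1.88² = 4.948 m²; P = 2y√(1+z²) = 2×1.88×1.72 = 6.469 m.
Hydraulic radius R = A/P = 4.948/6.469 = 0.7649 m.
Rearranging Manning's equation: n = (1/Q) A R^(2/3) S^(1/2) = (1/19) × 4.948 × 0.7649^(2/3) × √0.0054 = 0.016.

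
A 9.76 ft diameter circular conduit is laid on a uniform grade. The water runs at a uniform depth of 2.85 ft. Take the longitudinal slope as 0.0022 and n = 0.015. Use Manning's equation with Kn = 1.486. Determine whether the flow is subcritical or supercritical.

For a circular section of diameter D = 9.76 ft at depth y = 2.85 ft, the central angle is θ = 2 arccos(1 − 2y/D) = 2.284 rad. Then A = (D²/8)(θ − sin θ) = 18.18 ft² and P = Dθ/2 = 11.14 ft.
Hydraulic radius R = A/P = 18.18/11.14 = 1.632 ft.
V = (1.486/n) R^(2/3) √S = (1.486/0.015) × 1.632^(2/3) × √0.0022 = 6.44 ft/s. Hydraulic depth D_h = A/T = 18.18/8.875 = 2.049 ft.
Froude number Fr = V/√(g·D_h) = 6.44/√(32.2×2.049) = 0.793, which is less than 1, so the flow is subcritical.

subcritical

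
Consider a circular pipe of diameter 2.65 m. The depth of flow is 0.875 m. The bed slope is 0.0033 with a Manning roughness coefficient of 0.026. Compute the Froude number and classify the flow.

For a circular section of diameter D = 2.65 m at depth y = 0.875 m, the central angle is θ = 2 arccos(1 − 2y/D) = 2.449 rad. Then A = (D²/8)(θ − sin θ) = 1.589 m² and P = Dθ/2 = 3.244 m.
Hydraulic radius R = A/P = 1.589/3.244 = 0.4896 m.
V = (1/n) R^(2/3) √S = (1/0.026) × 0.4896^(2/3) × √0.0033 = 1.373 m/s. Hydraulic depth D_h = A/T = 1.589/2.492 = 0.6373 m.
Froude number Fr = V/√(g·D_h) = 1.373/√(9.81×0.6373) = 0.549, which is less than 1, so the flow is subcritical.

subcritical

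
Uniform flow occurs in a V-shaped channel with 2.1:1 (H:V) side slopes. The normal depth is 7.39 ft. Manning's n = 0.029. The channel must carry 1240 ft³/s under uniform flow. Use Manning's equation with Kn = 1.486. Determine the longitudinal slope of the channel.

For a triangular section with side slope z = 2.1: A = zy² = 2.1×7.39² = 114.7 ft²; P = 2y√(1+z²) = 2×7.39×2.326 = 34.38 ft.
Hydraulic radius R = A/P = 114.7/34.38 = 3.336 ft.
From Manning's equation, S = [nQ / (1.486 A R^(2/3))]² = [0.029 × 1240 / (1.486 × 114.7 × 3.336^(2/3))]² = 0.00893.

S = 0.00893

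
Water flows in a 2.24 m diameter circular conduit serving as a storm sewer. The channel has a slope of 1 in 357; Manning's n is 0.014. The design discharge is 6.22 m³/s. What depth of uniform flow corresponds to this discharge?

Manning's equation rearranged: A R^(2/3) = nQ / (1·√S) = 0.014 × 6.22 / (√0.002801) = 1.645.
At y = 1.57 m: A R^(2/3) = 2.245 — high.
At y = 1.1 m: A R^(2/3) = 1.298 — low.
At y = 1.27 m: A R^(2/3) = 1.647 — matches.

y_n = 1.27 m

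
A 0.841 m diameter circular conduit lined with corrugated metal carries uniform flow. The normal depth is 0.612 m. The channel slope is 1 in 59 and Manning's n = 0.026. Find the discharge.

Q = 0.865 m³/s

For a circular section of diameter D = 0.841 m at depth y = 0.612 m, the central angle is θ = 2 arccos(1 − 2y/D) = 4.087 rad. Then A = (D²/8)(θ − sin θ) = 0.433 m² and P = Dθ/2 = 1.719 m.
Hydraulic radius R = A/P = 0.433/1.719 = 0.252 m.
Manning's equation: Q = (1/n) A R^(2/3) S^(1/2) = (1/0.026) × 0.433 × 0.252^(2/3) × 0.01695^(1/2) = 0.865 m³/s.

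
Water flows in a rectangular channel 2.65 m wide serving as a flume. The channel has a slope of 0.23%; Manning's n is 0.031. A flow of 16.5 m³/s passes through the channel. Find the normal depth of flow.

y_n = 4.03 m

Manning's equation rearranged: A R^(2/3) = nQ / (1·√S) = 0.031 × 16.5 / (√0.0023) = 10.67.
Try y = 4.75 m: A R^(2/3) = 12.89 — too large.
Try y = 2.94 m: A R^(2/3) = 7.334 — too small.
Try y = 4.03 m: A R^(2/3) = 10.66 — matches.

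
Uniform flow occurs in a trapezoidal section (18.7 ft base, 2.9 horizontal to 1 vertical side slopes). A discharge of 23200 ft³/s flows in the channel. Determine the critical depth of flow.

At critical depth, Q² T / (g A³) = 1, i.e. A³/T = Q²/g = 23200²/32.2 = 16720000.
Try y = 21.8 ft: A³/T = 39240000 — high.
Try y = 18 ft: A³/T = 16880000 — matches.

y_c = 18 ft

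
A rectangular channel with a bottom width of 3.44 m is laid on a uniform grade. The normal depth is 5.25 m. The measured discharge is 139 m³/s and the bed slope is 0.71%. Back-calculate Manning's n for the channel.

Flow area A = b·y = 3.44 × 5.25 = 18.06 m². Wetted perimeter P = b + 2y = 3.44 + 2×5.25 = 13.94 m.
Hydraulic radius R = A/P = 18.06/13.94 = 1.296 m.
Rearranging Manning's equation: n = (1/Q) A R^(2/3) S^(1/2) = (1/139) × 18.06 × 1.296^(2/3) × √0.0071 = 0.013.

n = 0.013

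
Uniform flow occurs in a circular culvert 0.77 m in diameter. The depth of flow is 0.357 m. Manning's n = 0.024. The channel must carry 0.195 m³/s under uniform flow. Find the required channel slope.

S = 0.00472

For a circular section of diameter D = 0.77 m at depth y = 0.357 m, the central angle is θ = 2 arccos(1 − 2y/D) = 2.996 rad. Then A = (D²/8)(θ − sin θ) = 0.2113 m² and P = Dθ/2 = 1.153 m.
Hydraulic radius R = A/P = 0.2113/1.153 = 0.1832 m.
From Manning's equation, S = [nQ / (1 A R^(2/3))]² = [0.024 × 0.195 / (1 × 0.2113 × 0.1832^(2/3))]² = 0.00472.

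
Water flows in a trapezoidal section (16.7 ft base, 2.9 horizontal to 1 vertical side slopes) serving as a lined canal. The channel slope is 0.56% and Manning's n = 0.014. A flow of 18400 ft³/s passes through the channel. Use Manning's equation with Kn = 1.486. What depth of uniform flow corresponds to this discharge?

Manning's equation rearranged: A R^(2/3) = nQ / (1.486·√S) = 0.014 × 18400 / (1.486 × √0.0056) = 2317.
At y = 10.5 ft: A R^(2/3) = 1653 — short.
At y = 12.2 ft: A R^(2/3) = 2312 — close enough.

y_n = 12.2 ft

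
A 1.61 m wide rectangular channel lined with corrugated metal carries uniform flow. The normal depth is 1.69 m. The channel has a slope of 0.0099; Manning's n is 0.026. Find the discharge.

Flow area A = b·y = 1.61 × 1.69 = 2.721 m². Wetted perimeter P = b + 2y = 1.61 + 2×1.69 = 4.99 m.
Hydraulic radius R = A/P = 2.721/4.99 = 0.5453 m.
Manning's equation: Q = (1/n) A R^(2/3) S^(1/2) = (1/0.026) × 2.721 × 0.5453^(2/3) × 0.0099^(1/2) = 6.95 m³/s.

Q = 6.95 m³/s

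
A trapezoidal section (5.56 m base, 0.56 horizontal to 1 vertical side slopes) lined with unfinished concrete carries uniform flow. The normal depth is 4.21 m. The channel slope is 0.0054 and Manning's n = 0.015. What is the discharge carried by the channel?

With bottom width b = 5.56 m and side slope z = 0.56: A = (b + zy)y = (5.56 + 0.56×4.21)×4.21 = 33.33 m²; P = b + 2y√(1+z²) = 5.56 + 2×4.21×1.146 = 15.21 m.
Hydraulic radius R = A/P = 33.33/15.21 = 2.191 m.
Manning's equation: Q = (1/n) A R^(2/3) S^(1/2) = (1/0.015) × 33.33 × 2.191^(2/3) × 0.0054^(1/2) = 276 m³/s.

Q = 276 m³/s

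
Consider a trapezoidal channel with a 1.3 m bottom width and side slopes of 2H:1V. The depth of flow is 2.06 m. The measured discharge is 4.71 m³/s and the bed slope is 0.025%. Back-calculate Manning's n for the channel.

With bottom width b = 1.3 m and side slope z = 2: A = (b + zy)y = (1.3 + 2×2.06)×2.06 = 11.17 m²; P = b + 2y√(1+z²) = 1.3 + 2×2.06×2.236 = 10.51 m.
Hydraulic radius R = A/P = 11.17/10.51 = 1.062 m.
Rearranging Manning's equation: n = (1/Q) A R^(2/3) S^(1/2) = (1/4.71) × 11.17 × 1.062^(2/3) × √0.00025 = 0.039.

n = 0.039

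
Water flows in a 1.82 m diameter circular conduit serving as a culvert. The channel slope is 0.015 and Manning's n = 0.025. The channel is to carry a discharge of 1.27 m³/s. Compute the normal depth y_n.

Manning's equation rearranged: A R^(2/3) = nQ / (1·√S) = 0.025 × 1.27 / (√0.015) = 0.2592.
At y = 0.361 m: A R^(2/3) = 0.1325 — too small.
At y = 0.605 m: A R^(2/3) = 0.367 — too large.
At y = 0.505 m: A R^(2/3) = 0.2589 — close enough.

y_n = 0.505 m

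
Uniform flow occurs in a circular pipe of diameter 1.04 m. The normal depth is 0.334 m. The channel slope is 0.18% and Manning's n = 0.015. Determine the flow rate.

For a circular section of diameter D = 1.04 m at depth y = 0.334 m, the central angle is θ = 2 arccos(1 − 2y/D) = 2.41 rad. Then A = (D²/8)(θ − sin θ) = 0.2355 m² and P = Dθ/2 = 1.253 m.
Hydraulic radius R = A/P = 0.2355/1.253 = 0.1879 m.
Manning's equation: Q = (1/n) A R^(2/3) S^(1/2) = (1/0.015) × 0.2355 × 0.1879^(2/3) × 0.0018^(1/2) = 0.219 m³/s.

Q = 0.219 m³/s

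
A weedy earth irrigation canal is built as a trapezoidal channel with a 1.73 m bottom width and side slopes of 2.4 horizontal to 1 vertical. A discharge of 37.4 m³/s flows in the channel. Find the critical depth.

y_c = 1.86 m

At critical depth, Q² T / (g A³) = 1, i.e. A³/T = Q²/g = 37.4²/9.81 = 142.6.
Trying y = 2.23 m: A³/T = 316.8 — high.
Trying y = 1.86 m: A³/T = 143.5 — matches.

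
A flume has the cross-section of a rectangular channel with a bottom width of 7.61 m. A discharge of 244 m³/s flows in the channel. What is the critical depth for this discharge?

For a rectangular channel, critical depth y_c = (q²/g)^(1/3) where q = Q/b = 244/7.61 = 32.06 m²/s.
So y_c = (32.06²/9.81)^(1/3) = 4.71 m.

y_c = 4.71 m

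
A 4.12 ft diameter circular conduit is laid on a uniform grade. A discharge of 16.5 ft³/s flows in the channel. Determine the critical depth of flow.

At critical depth, Q² T / (g A³) = 1, i.e. A³/T = Q²/g = 16.5²/32.2 = 8.455.
Try y = 1.32 ft: A³/T = 13 — over.
Try y = 1 ft: A³/T = 4.422 — short.
Try y = 1.18 ft: A³/T = 8.42 — ≈ 8.455.

y_c = 1.18 ft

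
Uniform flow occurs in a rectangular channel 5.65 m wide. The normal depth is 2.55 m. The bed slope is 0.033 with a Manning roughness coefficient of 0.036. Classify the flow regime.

supercritical

Flow area A = b·y = 5.65 × 2.55 = 14.41 m². Wetted perimeter P = b + 2y = 5.65 + 2×2.55 = 10.75 m.
Hydraulic radius R = A/P = 14.41/10.75 = 1.34 m.
V = (1/n) R^(2/3) √S = (1/0.036) × 1.34^(2/3) × √0.033 = 6.134 m/s. Hydraulic depth D_h = A/T = 14.41/5.65 = 2.55 m.
Froude number Fr = V/√(g·D_h) = 6.134/√(9.81×2.55) = 1.23, which is greater than 1, so the flow is supercritical.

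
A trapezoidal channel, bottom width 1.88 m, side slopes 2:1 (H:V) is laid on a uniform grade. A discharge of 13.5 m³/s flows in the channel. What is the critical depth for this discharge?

At critical depth, Q² T / (g A³) = 1, i.e. A³/T = Q²/g = 13.5²/9.81 = 18.58.
Try y = 0.896 m: A³/T = 6.518 — short.
Try y = 1.17 m: A³/T = 18.35 — ≈ 18.58.

y_c = 1.17 m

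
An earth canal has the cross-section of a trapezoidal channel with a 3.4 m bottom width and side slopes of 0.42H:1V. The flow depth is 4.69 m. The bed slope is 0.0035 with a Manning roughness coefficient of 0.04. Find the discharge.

With bottom width b = 3.4 m and side slope z = 0.42: A = (b + zy)y = (3.4 + 0.42×4.69)×4.69 = 25.18 m²; P = b + 2y√(1+z²) = 3.4 + 2×4.69×1.085 = 13.57 m.
Hydraulic radius R = A/P = 25.18/13.57 = 1.855 m.
Manning's equation: Q = (1/n) A R^(2/3) S^(1/2) = (1/0.04) × 25.18 × 1.855^(2/3) × 0.0035^(1/2) = 56.2 m³/s.

Q = 56.2 m³/s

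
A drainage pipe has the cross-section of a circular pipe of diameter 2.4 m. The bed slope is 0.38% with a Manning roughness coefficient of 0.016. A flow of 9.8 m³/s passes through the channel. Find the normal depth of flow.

Manning's equation rearranged: A R^(2/3) = nQ / (1·√S) = 0.016 × 9.8 / (√0.0038) = 2.544.
Try y = 1.89 m: A R^(2/3) = 3.096 — too large.
Try y = 1.17 m: A R^(2/3) = 1.541 — too small.
Try y = 1.61 m: A R^(2/3) = 2.545 — ≈ 2.544.

y_n = 1.61 m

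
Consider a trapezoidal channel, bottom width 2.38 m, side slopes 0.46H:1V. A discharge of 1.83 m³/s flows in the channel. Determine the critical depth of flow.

At critical depth, Q² T / (g A³) = 1, i.e. A³/T = Q²/g = 1.83²/9.81 = 0.3414.
Trying y = 0.323 m: A³/T = 0.2035 — too small.
Trying y = 0.382 m: A³/T = 0.3407 — close enough.

y_c = 0.382 m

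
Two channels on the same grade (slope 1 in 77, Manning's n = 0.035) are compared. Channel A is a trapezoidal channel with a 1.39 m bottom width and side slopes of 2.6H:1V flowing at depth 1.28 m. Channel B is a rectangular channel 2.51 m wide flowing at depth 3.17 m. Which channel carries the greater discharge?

channel B

Channel A: With bottom width b = 1.39 m and side slope z = 2.6: A = (b + zy)y = (1.39 + 2.6×1.28)×1.28 = 6.039 m²; P = b + 2y√(1+z²) = 1.39 + 2×1.28×2.786 = 8.521 m. Hydraulic radius R = A/P = 6.039/8.521 = 0.7087 m. Q_A = (1/0.035)·6.039·0.7087^(2/3)·√0.01299 = 15.63 m³/s.
Channel B: Flow area A = b·y = 2.51 × 3.17 = 7.957 m². Wetted perimeter P = b + 2y = 2.51 + 2×3.17 = 8.85 m. Hydraulic radius R = A/P = 7.957/8.85 = 0.8991 m. Q_B = (1/0.035)·7.957·0.8991^(2/3)·√0.01299 = 24.13 m³/s.
Q_A = 15.63 m³/s vs Q_B = 24.13 m³/s, so channel B carries more.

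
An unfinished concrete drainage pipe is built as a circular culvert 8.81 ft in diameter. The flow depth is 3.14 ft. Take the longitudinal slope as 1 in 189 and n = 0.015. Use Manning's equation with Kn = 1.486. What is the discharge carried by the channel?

Q = 202 ft³/s

For a circular section of diameter D = 8.81 ft at depth y = 3.14 ft, the central angle is θ = 2 arccos(1 − 2y/D) = 2.559 rad. Then A = (D²/8)(θ − sin θ) = 19.49 ft² and P = Dθ/2 = 11.27 ft.
Hydraulic radius R = A/P = 19.49/11.27 = 1.729 ft.
Manning's equation: Q = (1.486/n) A R^(2/3) S^(1/2) = (1.486/0.015) × 19.49 × 1.729^(2/3) × 0.005291^(1/2) = 202 ft³/s.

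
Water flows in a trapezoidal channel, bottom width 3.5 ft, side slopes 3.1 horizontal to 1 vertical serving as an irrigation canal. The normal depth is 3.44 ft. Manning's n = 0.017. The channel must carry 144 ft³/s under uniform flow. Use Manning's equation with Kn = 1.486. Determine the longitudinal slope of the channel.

With bottom width b = 3.5 ft and side slope z = 3.1: A = (b + zy)y = (3.5 + 3.1×3.44)×3.44 = 48.72 ft²; P = b + 2y√(1+z²) = 3.5 + 2×3.44×3.257 = 25.91 ft.
Hydraulic radius R = A/P = 48.72/25.91 = 1.88 ft.
From Manning's equation, S = [nQ / (1.486 A R^(2/3))]² = [0.017 × 144 / (1.486 × 48.72 × 1.88^(2/3))]² = 0.000492.

S = 0.000492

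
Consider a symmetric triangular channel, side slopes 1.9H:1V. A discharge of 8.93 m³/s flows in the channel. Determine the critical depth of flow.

At critical depth, Q² T / (g A³) = 1, i.e. A³/T = Q²/g = 8.93²/9.81 = 8.129.
At y = 0.976 m: A³/T = 1.599 — too small.
At y = 1.65 m: A³/T = 22.07 — too large.
At y = 1.35 m: A³/T = 8.094 — matches.

y_c = 1.35 m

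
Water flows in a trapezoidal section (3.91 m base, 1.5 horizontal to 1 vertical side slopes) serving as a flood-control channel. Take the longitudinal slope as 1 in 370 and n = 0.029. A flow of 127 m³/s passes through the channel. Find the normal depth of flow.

y_n = 4.13 m

Manning's equation rearranged: A R^(2/3) = nQ / (1·√S) = 0.029 × 127 / (√0.002703) = 70.84.
Trying y = 3.65 m: A R^(2/3) = 54.5 — short.
Trying y = 4.5 m: A R^(2/3) = 85.57 — over.
Trying y = 4.13 m: A R^(2/3) = 71.02 — ≈ 70.84.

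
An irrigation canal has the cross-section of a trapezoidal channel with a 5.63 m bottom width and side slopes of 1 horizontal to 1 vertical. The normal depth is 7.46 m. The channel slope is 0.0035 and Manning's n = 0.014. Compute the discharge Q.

Q = 979 m³/s

With bottom width b = 5.63 m and side slope z = 1: A = (b + zy)y = (5.63 + 1×7.46)×7.46 = 97.65 m²; P = b + 2y√(1+z²) = 5.63 + 2×7.46×1.414 = 26.73 m.
Hydraulic radius R = A/P = 97.65/26.73 = 3.653 m.
Manning's equation: Q = (1/n) A R^(2/3) S^(1/2) = (1/0.014) × 97.65 × 3.653^(2/3) × 0.0035^(1/2) = 979 m³/s.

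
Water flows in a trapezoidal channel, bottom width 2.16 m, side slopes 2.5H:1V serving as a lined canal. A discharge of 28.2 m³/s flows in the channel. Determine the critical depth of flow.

At critical depth, Q² T / (g A³) = 1, i.e. A³/T = Q²/g = 28.2²/9.81 = 81.06.
At y = 1.73 m: A³/T = 130.6 — over.
At y = 1.19 m: A³/T = 28.13 — short.
At y = 1.54 m: A³/T = 80.41 — close enough.

y_c = 1.54 m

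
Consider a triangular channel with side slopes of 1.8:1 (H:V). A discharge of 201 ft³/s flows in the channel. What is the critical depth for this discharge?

y_c = 3.78 ft

At critical depth, Q² T / (g A³) = 1, i.e. A³/T = Q²/g = 201²/32.2 = 1255.
Trying y = 4.84 ft: A³/T = 4303 — too large.
Trying y = 3.25 ft: A³/T = 587.4 — too small.
Trying y = 3.78 ft: A³/T = 1250 — matches.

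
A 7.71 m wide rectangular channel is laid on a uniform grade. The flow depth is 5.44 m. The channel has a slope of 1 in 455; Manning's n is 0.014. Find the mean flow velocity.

V = 5.76 m/s

Flow area A = b·y = 7.71 × 5.44 = 41.94 m². Wetted perimeter P = b + 2y = 7.71 + 2×5.44 = 18.59 m.
Hydraulic radius R = A/P = 41.94/18.59 = 2.256 m.
From Manning's equation, V = (1/n) R^(2/3) S^(1/2) = (1/0.014) × 2.256^(2/3) × 0.002198^(1/2) = 5.76 m/s.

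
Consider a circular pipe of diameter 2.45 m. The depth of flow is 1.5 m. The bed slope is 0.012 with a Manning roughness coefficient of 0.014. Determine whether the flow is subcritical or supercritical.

supercritical

For a circular section of diameter D = 2.45 m at depth y = 1.5 m, the central angle is θ = 2 arccos(1 − 2y/D) = 3.594 rad. Then A = (D²/8)(θ − sin θ) = 3.025 m² and P = Dθ/2 = 4.403 m.
Hydraulic radius R = A/P = 3.025/4.403 = 0.6871 m.
V = (1/n) R^(2/3) √S = (1/0.014) × 0.6871^(2/3) × √0.012 = 6.092 m/s. Hydraulic depth D_h = A/T = 3.025/2.387 = 1.267 m.
Froude number Fr = V/√(g·D_h) = 6.092/√(9.81×1.267) = 1.73, which is greater than 1, so the flow is supercritical.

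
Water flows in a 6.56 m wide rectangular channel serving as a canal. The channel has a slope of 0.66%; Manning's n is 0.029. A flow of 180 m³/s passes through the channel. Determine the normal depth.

y_n = 5.95 m

Manning's equation rearranged: A R^(2/3) = nQ / (1·√S) = 0.029 × 180 / (√0.0066) = 64.25.
At y = 4.13 m: A R^(2/3) = 40.51 — low.
At y = 5.95 m: A R^(2/3) = 64.3 — ≈ 64.25.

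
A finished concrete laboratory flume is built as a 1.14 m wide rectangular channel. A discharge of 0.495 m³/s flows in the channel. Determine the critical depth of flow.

y_c = 0.268 m

For a rectangular channel, critical depth y_c = (q²/g)^(1/3) where q = Q/b = 0.495/1.14 = 0.4342 m²/s.
So y_c = (0.4342²/9.81)^(1/3) = 0.268 m.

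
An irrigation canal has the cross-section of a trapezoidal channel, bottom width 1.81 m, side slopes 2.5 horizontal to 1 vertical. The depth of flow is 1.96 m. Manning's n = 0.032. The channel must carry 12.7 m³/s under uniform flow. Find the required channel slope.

S = 0.000879

With bottom width b = 1.81 m and side slope z = 2.5: A = (b + zy)y = (1.81 + 2.5×1.96)×1.96 = 13.15 m²; P = b + 2y√(1+z²) = 1.81 + 2×1.96×2.693 = 12.36 m.
Hydraulic radius R = A/P = 13.15/12.36 = 1.064 m.
From Manning's equation, S = [nQ / (1 A R^(2/3))]² = [0.032 × 12.7 / (1 × 13.15 × 1.064^(2/3))]² = 0.000879.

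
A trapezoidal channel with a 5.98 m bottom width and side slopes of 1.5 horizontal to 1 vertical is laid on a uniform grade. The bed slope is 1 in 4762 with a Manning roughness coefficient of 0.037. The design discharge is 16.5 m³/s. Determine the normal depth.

Manning's equation rearranged: A R^(2/3) = nQ / (1·√S) = 0.037 × 16.5 / (√0.00021) = 42.13.
Try y = 3.53 m: A R^(2/3) = 65.84 — high.
Try y = 1.91 m: A R^(2/3) = 20.26 — low.
Try y = 2.81 m: A R^(2/3) = 42.05 — matches.

y_n = 2.81 m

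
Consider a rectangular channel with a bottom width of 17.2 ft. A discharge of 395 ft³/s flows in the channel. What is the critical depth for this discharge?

y_c = 2.54 ft

For a rectangular channel, critical depth y_c = (q²/g)^(1/3) where q = Q/b = 395/17.2 = 22.97 ft²/s.
So y_c = (22.97²/32.2)^(1/3) = 2.54 ft.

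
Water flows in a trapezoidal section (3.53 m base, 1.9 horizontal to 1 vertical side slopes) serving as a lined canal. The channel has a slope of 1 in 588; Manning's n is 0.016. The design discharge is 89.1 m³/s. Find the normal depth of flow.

y_n = 2.83 m

Manning's equation rearranged: A R^(2/3) = nQ / (1·√S) = 0.016 × 89.1 / (√0.001701) = 34.57.
Try y = 3.61 m: A R^(2/3) = 58.95 — over.
Try y = 2.83 m: A R^(2/3) = 34.59 — ≈ 34.57.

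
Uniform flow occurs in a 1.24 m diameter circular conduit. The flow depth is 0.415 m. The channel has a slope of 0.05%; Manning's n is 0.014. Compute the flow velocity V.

For a circular section of diameter D = 1.24 m at depth y = 0.415 m, the central angle is θ = 2 arccos(1 − 2y/D) = 2.468 rad. Then A = (D²/8)(θ − sin θ) = 0.3543 m² and P = Dθ/2 = 1.53 m.
Hydraulic radius R = A/P = 0.3543/1.53 = 0.2316 m.
From Manning's equation, V = (1/n) R^(2/3) S^(1/2) = (1/0.014) × 0.2316^(2/3) × 0.0005^(1/2) = 0.602 m/s.

V = 0.602 m/s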